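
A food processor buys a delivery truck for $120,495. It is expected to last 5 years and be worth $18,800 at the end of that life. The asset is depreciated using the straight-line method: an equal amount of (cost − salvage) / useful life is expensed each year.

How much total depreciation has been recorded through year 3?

$61,017

Depreciable base = $120,495 − $18,800 = $101,695.
Annual expense = $101,695 / 5 = $20,339.
End of year 1: book value $100,156.
End of year 2: book value $79,817.
End of year 3: book value $59,478.
Accumulated through year 3 = $120,495 − $59,478 = $61,017.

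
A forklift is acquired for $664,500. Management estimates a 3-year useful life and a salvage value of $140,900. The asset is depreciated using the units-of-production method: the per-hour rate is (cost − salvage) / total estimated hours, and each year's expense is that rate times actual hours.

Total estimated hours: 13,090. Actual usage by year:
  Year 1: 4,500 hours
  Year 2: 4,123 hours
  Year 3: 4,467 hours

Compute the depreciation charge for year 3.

Depreciable base = $664,500 − $140,900 = $523,600.
Rate = $523,600 / 13,090 hours = $40 per hour.
Year 1: 4,500 × $40 = $180,000. Book value $484,500.
Year 2: 4,123 × $40 = $164,920. Book value $319,580.
Year 3: 4,467 × $40 = $178,680. Book value $140,900.

$178,680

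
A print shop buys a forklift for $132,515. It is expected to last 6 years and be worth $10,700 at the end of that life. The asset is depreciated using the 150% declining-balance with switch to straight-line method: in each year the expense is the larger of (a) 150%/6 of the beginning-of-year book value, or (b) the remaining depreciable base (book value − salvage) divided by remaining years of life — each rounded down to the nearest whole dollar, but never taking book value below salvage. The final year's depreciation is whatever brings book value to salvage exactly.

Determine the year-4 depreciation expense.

Depreciable base = $132,515 − $10,700 = $121,815.
Year 1: DB = ⌊$132,515 × 150%/6⌋ = $33,128; SL = ⌊$121,815/6⌋ = $20,302 → take DB $33,128. Book value $99,387.
Year 2: DB = ⌊$99,387 × 150%/6⌋ = $24,846; SL = ⌊$88,687/5⌋ = $17,737 → take DB $24,846. Book value $74,541.
Year 3: DB = ⌊$74,541 × 150%/6⌋ = $18,635; SL = ⌊$63,841/4⌋ = $15,960 → take DB $18,635. Book value $55,906.
Year 4: DB = ⌊$55,906 × 150%/6⌋ = $13,976; SL = ⌊$45,206/3⌋ = $15,068 → take SL $15,068. Book value $40,838.

$15,068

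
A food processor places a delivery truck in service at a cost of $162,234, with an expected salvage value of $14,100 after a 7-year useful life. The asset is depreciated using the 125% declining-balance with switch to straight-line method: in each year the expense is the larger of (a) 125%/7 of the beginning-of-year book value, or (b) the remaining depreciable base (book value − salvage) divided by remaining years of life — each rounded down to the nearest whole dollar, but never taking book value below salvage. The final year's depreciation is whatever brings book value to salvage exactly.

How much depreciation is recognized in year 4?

Depreciable base = $162,234 − $14,100 = $148,134.
Year 1: DB = ⌊$162,234 × 125%/7⌋ = $28,970; SL = ⌊$148,134/7⌋ = $21,162 → take DB $28,970. Book value $133,264.
Year 2: DB = ⌊$133,264 × 125%/7⌋ = $23,797; SL = ⌊$119,164/6⌋ = $19,860 → take DB $23,797. Book value $109,467.
Year 3: DB = ⌊$109,467 × 125%/7⌋ = $19,547; SL = ⌊$95,367/5⌋ = $19,073 → take DB $19,547. Book value $89,920.
Year 4: DB = ⌊$89,920 × 125%/7⌋ = $16,057; SL = ⌊$75,820/4⌋ = $18,955 → take SL $18,955. Book value $70,965.

$18,955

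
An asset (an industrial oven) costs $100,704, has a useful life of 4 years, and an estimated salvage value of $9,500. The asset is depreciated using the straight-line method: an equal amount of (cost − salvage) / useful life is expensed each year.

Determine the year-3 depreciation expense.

Depreciable base = $100,704 − $9,500 = $91,204.
Annual expense = $91,204 / 4 = $22,801.

$22,801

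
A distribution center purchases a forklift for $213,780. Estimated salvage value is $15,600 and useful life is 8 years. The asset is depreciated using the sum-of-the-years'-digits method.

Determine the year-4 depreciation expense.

$27,525

Depreciable base = $213,780 − $15,600 = $198,180.
Sum of the years' digits = 8+7+6+5+4+3+2+1 = 36.
Year 1: $198,180 × 8/36 = $44,040. Book value $169,740.
Year 2: $198,180 × 7/36 = $38,535. Book value $131,205.
Year 3: $198,180 × 6/36 = $33,030. Book value $98,175.
Year 4: $198,180 × 5/36 = $27,525. Book value $70,650.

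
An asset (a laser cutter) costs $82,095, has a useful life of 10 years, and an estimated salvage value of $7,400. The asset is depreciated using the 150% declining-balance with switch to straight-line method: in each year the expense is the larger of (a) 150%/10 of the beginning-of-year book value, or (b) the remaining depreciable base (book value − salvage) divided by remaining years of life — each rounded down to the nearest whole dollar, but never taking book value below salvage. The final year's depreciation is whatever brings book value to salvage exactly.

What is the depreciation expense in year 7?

$5,805

Depreciable base = $82,095 − $7,400 = $74,695.
Year 1: DB = ⌊$82,095 × 150%/10⌋ = $12,314; SL = ⌊$74,695/10⌋ = $7,469 → take DB $12,314. Book value $69,781.
Year 2: DB = ⌊$69,781 × 150%/10⌋ = $10,467; SL = ⌊$62,381/9⌋ = $6,931 → take DB $10,467. Book value $59,314.
Year 3: DB = ⌊$59,314 × 150%/10⌋ = $8,897; SL = ⌊$51,914/8⌋ = $6,489 → take DB $8,897. Book value $50,417.
Year 4: DB = ⌊$50,417 × 150%/10⌋ = $7,562; SL = ⌊$43,017/7⌋ = $6,145 → take DB $7,562. Book value $42,855.
Year 5: DB = ⌊$42,855 × 150%/10⌋ = $6,428; SL = ⌊$35,455/6⌋ = $5,909 → take DB $6,428. Book value $36,427.
Year 6: DB = ⌊$36,427 × 150%/10⌋ = $5,464; SL = ⌊$29,027/5⌋ = $5,805 → take SL $5,805. Book value $30,622.
Year 7: DB = ⌊$30,622 × 150%/10⌋ = $4,593; SL = ⌊$23,222/4⌋ = $5,805 → take SL $5,805. Book value $24,817.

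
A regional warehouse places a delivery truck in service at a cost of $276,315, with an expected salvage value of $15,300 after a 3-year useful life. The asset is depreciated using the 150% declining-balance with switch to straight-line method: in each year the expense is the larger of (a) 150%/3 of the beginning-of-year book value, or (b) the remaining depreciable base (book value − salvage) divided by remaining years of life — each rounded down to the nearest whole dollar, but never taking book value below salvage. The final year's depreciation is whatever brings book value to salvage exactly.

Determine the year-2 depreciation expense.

Depreciable base = $276,315 − $15,300 = $261,015.
Year 1: DB = ⌊$276,315 × 150%/3⌋ = $138,157; SL = ⌊$261,015/3⌋ = $87,005 → take DB $138,157. Book value $138,158.
Year 2: DB = ⌊$138,158 × 150%/3⌋ = $69,079; SL = ⌊$122,858/2⌋ = $61,429 → take DB $69,079. Book value $69,079.

$69,079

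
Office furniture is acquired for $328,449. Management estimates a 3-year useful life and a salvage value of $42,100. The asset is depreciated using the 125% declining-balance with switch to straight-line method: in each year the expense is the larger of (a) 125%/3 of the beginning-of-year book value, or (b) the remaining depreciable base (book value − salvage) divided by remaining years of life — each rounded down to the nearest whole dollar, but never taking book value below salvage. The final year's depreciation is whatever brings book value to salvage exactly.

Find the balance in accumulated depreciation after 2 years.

Depreciable base = $328,449 − $42,100 = $286,349.
Year 1: DB = ⌊$328,449 × 125%/3⌋ = $136,853; SL = ⌊$286,349/3⌋ = $95,449 → take DB $136,853. Book value $191,596.
Year 2: DB = ⌊$191,596 × 125%/3⌋ = $79,831; SL = ⌊$149,496/2⌋ = $74,748 → take DB $79,831. Book value $111,765.
Accumulated through year 2 = $328,449 − $111,765 = $216,684.

$216,684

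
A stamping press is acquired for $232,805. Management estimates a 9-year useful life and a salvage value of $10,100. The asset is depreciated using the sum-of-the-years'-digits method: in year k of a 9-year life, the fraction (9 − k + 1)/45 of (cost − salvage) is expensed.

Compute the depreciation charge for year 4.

Depreciable base = $232,805 − $10,100 = $222,705.
Sum of the years' digits = 9+8+7+6+5+4+3+2+1 = 45.
Year 1: $222,705 × 9/45 = $44,541. Book value $188,264.
Year 2: $222,705 × 8/45 = $39,592. Book value $148,672.
Year 3: $222,705 × 7/45 = $34,643. Book value $114,029.
Year 4: $222,705 × 6/45 = $29,694. Book value $84,335.

$29,694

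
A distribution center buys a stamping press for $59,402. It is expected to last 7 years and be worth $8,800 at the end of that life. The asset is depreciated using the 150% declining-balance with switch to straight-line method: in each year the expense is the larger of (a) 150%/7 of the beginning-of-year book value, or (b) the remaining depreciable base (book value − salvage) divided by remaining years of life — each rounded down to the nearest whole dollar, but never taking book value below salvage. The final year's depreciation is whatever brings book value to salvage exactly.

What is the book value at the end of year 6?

$13,295

Depreciable base = $59,402 − $8,800 = $50,602.
Year 1: DB = ⌊$59,402 × 150%/7⌋ = $12,729; SL = ⌊$50,602/7⌋ = $7,228 → take DB $12,729. Book value $46,673.
Year 2: DB = ⌊$46,673 × 150%/7⌋ = $10,001; SL = ⌊$37,873/6⌋ = $6,312 → take DB $10,001. Book value $36,672.
Year 3: DB = ⌊$36,672 × 150%/7⌋ = $7,858; SL = ⌊$27,872/5⌋ = $5,574 → take DB $7,858. Book value $28,814.
Year 4: DB = ⌊$28,814 × 150%/7⌋ = $6,174; SL = ⌊$20,014/4⌋ = $5,003 → take DB $6,174. Book value $22,640.
Year 5: DB = ⌊$22,640 × 150%/7⌋ = $4,851; SL = ⌊$13,840/3⌋ = $4,613 → take DB $4,851. Book value $17,789.
Year 6: DB = ⌊$17,789 × 150%/7⌋ = $3,811; SL = ⌊$8,989/2⌋ = $4,494 → take SL $4,494. Book value $13,295.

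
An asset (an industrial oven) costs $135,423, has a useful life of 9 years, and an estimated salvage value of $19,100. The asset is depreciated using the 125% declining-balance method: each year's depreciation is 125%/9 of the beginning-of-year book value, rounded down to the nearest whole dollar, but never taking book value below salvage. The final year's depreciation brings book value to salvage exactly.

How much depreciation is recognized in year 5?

Depreciable base = $135,423 − $19,100 = $116,323.
Year 1: ⌊$135,423 × 125%/9⌋ = $18,808. Book value $116,615.
Year 2: ⌊$116,615 × 125%/9⌋ = $16,196. Book value $100,419.
Year 3: ⌊$100,419 × 125%/9⌋ = $13,947. Book value $86,472.
Year 4: ⌊$86,472 × 125%/9⌋ = $12,010. Book value $74,462.
Year 5: ⌊$74,462 × 125%/9⌋ = $10,341. Book value $64,121.

$10,341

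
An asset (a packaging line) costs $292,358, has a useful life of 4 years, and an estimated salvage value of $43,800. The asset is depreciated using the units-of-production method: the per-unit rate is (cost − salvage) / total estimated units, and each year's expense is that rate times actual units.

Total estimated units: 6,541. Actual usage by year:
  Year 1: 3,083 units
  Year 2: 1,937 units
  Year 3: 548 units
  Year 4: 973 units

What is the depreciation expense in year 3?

$20,824

Depreciable base = $292,358 − $43,800 = $248,558.
Rate = $248,558 / 6,541 units = $38 per unit.
Year 1: 3,083 × $38 = $117,154. Book value $175,204.
Year 2: 1,937 × $38 = $73,606. Book value $101,598.
Year 3: 548 × $38 = $20,824. Book value $80,774.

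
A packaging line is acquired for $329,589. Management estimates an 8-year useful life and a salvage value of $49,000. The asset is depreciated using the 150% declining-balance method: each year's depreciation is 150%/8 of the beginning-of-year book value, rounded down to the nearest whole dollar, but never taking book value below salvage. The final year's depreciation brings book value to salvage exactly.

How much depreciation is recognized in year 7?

$17,779

Depreciable base = $329,589 − $49,000 = $280,589.
Year 1: ⌊$329,589 × 150%/8⌋ = $61,797. Book value $267,792.
Year 2: ⌊$267,792 × 150%/8⌋ = $50,211. Book value $217,581.
Year 3: ⌊$217,581 × 150%/8⌋ = $40,796. Book value $176,785.
Year 4: ⌊$176,785 × 150%/8⌋ = $33,147. Book value $143,638.
Year 5: ⌊$143,638 × 150%/8⌋ = $26,932. Book value $116,706.
Year 6: ⌊$116,706 × 150%/8⌋ = $21,882. Book value $94,824.
Year 7: ⌊$94,824 × 150%/8⌋ = $17,779. Book value $77,045.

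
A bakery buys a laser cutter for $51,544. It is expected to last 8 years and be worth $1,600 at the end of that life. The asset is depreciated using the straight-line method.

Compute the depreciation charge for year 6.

Depreciable base = $51,544 − $1,600 = $49,944.
Annual expense = $49,944 / 8 = $6,243.

$6,243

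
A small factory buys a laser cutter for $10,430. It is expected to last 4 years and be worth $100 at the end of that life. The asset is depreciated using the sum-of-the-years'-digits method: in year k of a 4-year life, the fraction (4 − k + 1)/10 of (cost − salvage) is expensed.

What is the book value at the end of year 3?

Depreciable base = $10,430 − $100 = $10,330.
Sum of the years' digits = 4+3+2+1 = 10.
Year 1: $10,330 × 4/10 = $4,132. Book value $6,298.
Year 2: $10,330 × 3/10 = $3,099. Book value $3,199.
Year 3: $10,330 × 2/10 = $2,066. Book value $1,133.

$1,133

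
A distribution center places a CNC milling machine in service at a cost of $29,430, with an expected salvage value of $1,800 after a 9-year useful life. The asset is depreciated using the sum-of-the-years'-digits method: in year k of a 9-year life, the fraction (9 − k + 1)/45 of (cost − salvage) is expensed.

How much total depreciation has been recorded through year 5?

$21,490

Depreciable base = $29,430 − $1,800 = $27,630.
Sum of the years' digits = 9+8+7+6+5+4+3+2+1 = 45.
Year 1: $27,630 × 9/45 = $5,526. Book value $23,904.
Year 2: $27,630 × 8/45 = $4,912. Book value $18,992.
Year 3: $27,630 × 7/45 = $4,298. Book value $14,694.
Year 4: $27,630 × 6/45 = $3,684. Book value $11,010.
Year 5: $27,630 × 5/45 = $3,070. Book value $7,940.
Accumulated through year 5 = $29,430 − $7,940 = $21,490.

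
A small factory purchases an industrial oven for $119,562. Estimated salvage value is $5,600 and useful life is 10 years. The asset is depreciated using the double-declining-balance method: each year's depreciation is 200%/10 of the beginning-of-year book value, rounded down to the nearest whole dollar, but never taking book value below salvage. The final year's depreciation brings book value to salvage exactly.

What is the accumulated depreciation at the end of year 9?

$103,513

Depreciable base = $119,562 − $5,600 = $113,962.
Year 1: ⌊$119,562 × 200%/10⌋ = $23,912. Book value $95,650.
Year 2: ⌊$95,650 × 200%/10⌋ = $19,130. Book value $76,520.
Year 3: ⌊$76,520 × 200%/10⌋ = $15,304. Book value $61,216.
Year 4: ⌊$61,216 × 200%/10⌋ = $12,243. Book value $48,973.
Year 5: ⌊$48,973 × 200%/10⌋ = $9,794. Book value $39,179.
Year 6: ⌊$39,179 × 200%/10⌋ = $7,835. Book value $31,344.
Year 7: ⌊$31,344 × 200%/10⌋ = $6,268. Book value $25,076.
Year 8: ⌊$25,076 × 200%/10⌋ = $5,015. Book value $20,061.
Year 9: ⌊$20,061 × 200%/10⌋ = $4,012. Book value $16,049.
Accumulated through year 9 = $119,562 − $16,049 = $103,513.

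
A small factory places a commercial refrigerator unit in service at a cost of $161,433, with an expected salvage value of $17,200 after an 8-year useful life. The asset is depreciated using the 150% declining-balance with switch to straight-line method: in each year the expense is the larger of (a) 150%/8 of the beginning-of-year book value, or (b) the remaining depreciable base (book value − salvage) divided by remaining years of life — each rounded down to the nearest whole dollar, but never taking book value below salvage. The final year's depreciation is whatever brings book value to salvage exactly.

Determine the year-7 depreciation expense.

$13,289

Depreciable base = $161,433 − $17,200 = $144,233.
Year 1: DB = ⌊$161,433 × 150%/8⌋ = $30,268; SL = ⌊$144,233/8⌋ = $18,029 → take DB $30,268. Book value $131,165.
Year 2: DB = ⌊$131,165 × 150%/8⌋ = $24,593; SL = ⌊$113,965/7⌋ = $16,280 → take DB $24,593. Book value $106,572.
Year 3: DB = ⌊$106,572 × 150%/8⌋ = $19,982; SL = ⌊$89,372/6⌋ = $14,895 → take DB $19,982. Book value $86,590.
Year 4: DB = ⌊$86,590 × 150%/8⌋ = $16,235; SL = ⌊$69,390/5⌋ = $13,878 → take DB $16,235. Book value $70,355.
Year 5: DB = ⌊$70,355 × 150%/8⌋ = $13,191; SL = ⌊$53,155/4⌋ = $13,288 → take SL $13,288. Book value $57,067.
Year 6: DB = ⌊$57,067 × 150%/8⌋ = $10,700; SL = ⌊$39,867/3⌋ = $13,289 → take SL $13,289. Book value $43,778.
Year 7: DB = ⌊$43,778 × 150%/8⌋ = $8,208; SL = ⌊$26,578/2⌋ = $13,289 → take SL $13,289. Book value $30,489.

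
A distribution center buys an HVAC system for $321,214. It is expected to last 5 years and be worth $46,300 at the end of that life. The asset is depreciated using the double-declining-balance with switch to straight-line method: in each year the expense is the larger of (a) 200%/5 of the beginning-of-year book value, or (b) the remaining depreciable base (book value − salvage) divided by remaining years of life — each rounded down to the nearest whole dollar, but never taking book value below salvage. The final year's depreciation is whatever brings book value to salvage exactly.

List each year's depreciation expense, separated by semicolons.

$128,485; $77,091; $46,255; $23,083; $0

Depreciable base = $321,214 − $46,300 = $274,914.
Year 1: DB = ⌊$321,214 × 200%/5⌋ = $128,485; SL = ⌊$274,914/5⌋ = $54,982 → take DB $128,485. Book value $192,729.
Year 2: DB = ⌊$192,729 × 200%/5⌋ = $77,091; SL = ⌊$146,429/4⌋ = $36,607 → take DB $77,091. Book value $115,638.
Year 3: DB = ⌊$115,638 × 200%/5⌋ = $46,255; SL = ⌊$69,338/3⌋ = $23,112 → take DB $46,255. Book value $69,383.
Year 4: DB = ⌊$69,383 × 200%/5⌋ = $27,753; SL = ⌊$23,083/2⌋ = $11,541 → take DB $27,753, capped at $23,083. Book value $46,300.
Year 5 (final): $46,300 − $46,300 = $0. Book value $46,300.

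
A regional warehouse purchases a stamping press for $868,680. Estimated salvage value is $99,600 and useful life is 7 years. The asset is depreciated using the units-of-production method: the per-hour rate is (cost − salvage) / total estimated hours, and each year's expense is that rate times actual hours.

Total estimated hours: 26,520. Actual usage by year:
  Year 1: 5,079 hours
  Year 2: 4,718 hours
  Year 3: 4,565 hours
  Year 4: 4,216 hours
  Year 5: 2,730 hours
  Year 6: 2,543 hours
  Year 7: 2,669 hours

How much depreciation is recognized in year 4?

Depreciable base = $868,680 − $99,600 = $769,080.
Rate = $769,080 / 26,520 hours = $29 per hour.
Year 1: 5,079 × $29 = $147,291. Book value $721,389.
Year 2: 4,718 × $29 = $136,822. Book value $584,567.
Year 3: 4,565 × $29 = $132,385. Book value $452,182.
Year 4: 4,216 × $29 = $122,264. Book value $329,918.

$122,264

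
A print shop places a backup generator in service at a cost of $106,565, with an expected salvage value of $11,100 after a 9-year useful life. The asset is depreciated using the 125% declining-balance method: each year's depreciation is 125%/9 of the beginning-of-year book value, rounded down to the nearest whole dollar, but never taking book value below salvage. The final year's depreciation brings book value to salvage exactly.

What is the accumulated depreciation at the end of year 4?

Depreciable base = $106,565 − $11,100 = $95,465.
Year 1: ⌊$106,565 × 125%/9⌋ = $14,800. Book value $91,765.
Year 2: ⌊$91,765 × 125%/9⌋ = $12,745. Book value $79,020.
Year 3: ⌊$79,020 × 125%/9⌋ = $10,975. Book value $68,045.
Year 4: ⌊$68,045 × 125%/9⌋ = $9,450. Book value $58,595.
Accumulated through year 4 = $106,565 − $58,595 = $47,970.

$47,970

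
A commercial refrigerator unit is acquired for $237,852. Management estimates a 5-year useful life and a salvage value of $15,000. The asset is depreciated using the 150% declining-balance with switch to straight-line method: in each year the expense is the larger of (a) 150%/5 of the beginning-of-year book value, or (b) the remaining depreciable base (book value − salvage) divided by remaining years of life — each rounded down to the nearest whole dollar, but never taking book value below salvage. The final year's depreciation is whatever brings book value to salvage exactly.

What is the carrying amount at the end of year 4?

Depreciable base = $237,852 − $15,000 = $222,852.
Year 1: DB = ⌊$237,852 × 150%/5⌋ = $71,355; SL = ⌊$222,852/5⌋ = $44,570 → take DB $71,355. Book value $166,497.
Year 2: DB = ⌊$166,497 × 150%/5⌋ = $49,949; SL = ⌊$151,497/4⌋ = $37,874 → take DB $49,949. Book value $116,548.
Year 3: DB = ⌊$116,548 × 150%/5⌋ = $34,964; SL = ⌊$101,548/3⌋ = $33,849 → take DB $34,964. Book value $81,584.
Year 4: DB = ⌊$81,584 × 150%/5⌋ = $24,475; SL = ⌊$66,584/2⌋ = $33,292 → take SL $33,292. Book value $48,292.

$48,292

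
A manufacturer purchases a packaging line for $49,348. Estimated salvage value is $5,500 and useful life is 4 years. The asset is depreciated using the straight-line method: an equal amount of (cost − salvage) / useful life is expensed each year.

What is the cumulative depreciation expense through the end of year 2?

Depreciable base = $49,348 − $5,500 = $43,848.
Annual expense = $43,848 / 4 = $10,962.
End of year 1: book value $38,386.
End of year 2: book value $27,424.
Accumulated through year 2 = $49,348 − $27,424 = $21,924.

$21,924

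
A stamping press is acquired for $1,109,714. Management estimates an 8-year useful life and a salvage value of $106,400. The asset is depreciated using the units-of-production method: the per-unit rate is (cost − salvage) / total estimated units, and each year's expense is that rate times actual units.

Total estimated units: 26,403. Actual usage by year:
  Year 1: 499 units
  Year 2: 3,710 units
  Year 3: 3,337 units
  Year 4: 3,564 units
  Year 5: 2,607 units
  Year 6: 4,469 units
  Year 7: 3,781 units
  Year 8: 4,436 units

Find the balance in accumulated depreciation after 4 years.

Depreciable base = $1,109,714 − $106,400 = $1,003,314.
Rate = $1,003,314 / 26,403 units = $38 per unit.
Year 1: 499 × $38 = $18,962. Book value $1,090,752.
Year 2: 3,710 × $38 = $140,980. Book value $949,772.
Year 3: 3,337 × $38 = $126,806. Book value $822,966.
Year 4: 3,564 × $38 = $135,432. Book value $687,534.
Accumulated through year 4 = $1,109,714 − $687,534 = $422,180.

$422,180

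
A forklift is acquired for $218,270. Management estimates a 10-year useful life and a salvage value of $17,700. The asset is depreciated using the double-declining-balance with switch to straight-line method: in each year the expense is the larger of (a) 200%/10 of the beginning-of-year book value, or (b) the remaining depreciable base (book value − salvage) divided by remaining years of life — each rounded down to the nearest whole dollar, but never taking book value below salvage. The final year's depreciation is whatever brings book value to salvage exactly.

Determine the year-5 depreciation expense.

$17,880

Depreciable base = $218,270 − $17,700 = $200,570.
Year 1: DB = ⌊$218,270 × 200%/10⌋ = $43,654; SL = ⌊$200,570/10⌋ = $20,057 → take DB $43,654. Book value $174,616.
Year 2: DB = ⌊$174,616 × 200%/10⌋ = $34,923; SL = ⌊$156,916/9⌋ = $17,435 → take DB $34,923. Book value $139,693.
Year 3: DB = ⌊$139,693 × 200%/10⌋ = $27,938; SL = ⌊$121,993/8⌋ = $15,249 → take DB $27,938. Book value $111,755.
Year 4: DB = ⌊$111,755 × 200%/10⌋ = $22,351; SL = ⌊$94,055/7⌋ = $13,436 → take DB $22,351. Book value $89,404.
Year 5: DB = ⌊$89,404 × 200%/10⌋ = $17,880; SL = ⌊$71,704/6⌋ = $11,950 → take DB $17,880. Book value $71,524.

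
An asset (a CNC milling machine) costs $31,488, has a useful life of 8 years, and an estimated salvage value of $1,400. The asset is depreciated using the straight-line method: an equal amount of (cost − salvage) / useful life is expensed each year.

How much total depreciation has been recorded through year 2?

$7,522

Depreciable base = $31,488 − $1,400 = $30,088.
Annual expense = $30,088 / 8 = $3,761.
End of year 1: book value $27,727.
End of year 2: book value $23,966.
Accumulated through year 2 = $31,488 − $23,966 = $7,522.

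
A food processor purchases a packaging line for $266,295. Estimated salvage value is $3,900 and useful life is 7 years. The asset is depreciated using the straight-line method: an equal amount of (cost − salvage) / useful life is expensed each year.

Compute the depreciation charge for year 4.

Depreciable base = $266,295 − $3,900 = $262,395.
Annual expense = $262,395 / 7 = $37,485.

$37,485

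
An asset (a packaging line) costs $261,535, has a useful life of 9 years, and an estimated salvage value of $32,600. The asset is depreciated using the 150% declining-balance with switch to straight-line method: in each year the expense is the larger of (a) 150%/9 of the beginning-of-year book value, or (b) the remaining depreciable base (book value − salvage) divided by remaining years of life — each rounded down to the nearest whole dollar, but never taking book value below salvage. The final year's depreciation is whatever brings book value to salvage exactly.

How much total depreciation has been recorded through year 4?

$135,408

Depreciable base = $261,535 − $32,600 = $228,935.
Year 1: DB = ⌊$261,535 × 150%/9⌋ = $43,589; SL = ⌊$228,935/9⌋ = $25,437 → take DB $43,589. Book value $217,946.
Year 2: DB = ⌊$217,946 × 150%/9⌋ = $36,324; SL = ⌊$185,346/8⌋ = $23,168 → take DB $36,324. Book value $181,622.
Year 3: DB = ⌊$181,622 × 150%/9⌋ = $30,270; SL = ⌊$149,022/7⌋ = $21,288 → take DB $30,270. Book value $151,352.
Year 4: DB = ⌊$151,352 × 150%/9⌋ = $25,225; SL = ⌊$118,752/6⌋ = $19,792 → take DB $25,225. Book value $126,127.
Accumulated through year 4 = $261,535 − $126,127 = $135,408.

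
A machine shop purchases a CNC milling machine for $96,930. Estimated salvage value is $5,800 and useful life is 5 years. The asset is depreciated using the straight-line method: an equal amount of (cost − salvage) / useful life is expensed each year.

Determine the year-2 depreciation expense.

Depreciable base = $96,930 − $5,800 = $91,130.
Annual expense = $91,130 / 5 = $18,226.

$18,226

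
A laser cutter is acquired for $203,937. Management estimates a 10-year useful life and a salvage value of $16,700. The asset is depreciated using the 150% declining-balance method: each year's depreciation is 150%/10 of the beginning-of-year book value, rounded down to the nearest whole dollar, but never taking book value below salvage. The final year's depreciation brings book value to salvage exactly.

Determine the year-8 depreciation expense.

Depreciable base = $203,937 − $16,700 = $187,237.
Year 1: ⌊$203,937 × 150%/10⌋ = $30,590. Book value $173,347.
Year 2: ⌊$173,347 × 150%/10⌋ = $26,002. Book value $147,345.
Year 3: ⌊$147,345 × 150%/10⌋ = $22,101. Book value $125,244.
Year 4: ⌊$125,244 × 150%/10⌋ = $18,786. Book value $106,458.
Year 5: ⌊$106,458 × 150%/10⌋ = $15,968. Book value $90,490.
Year 6: ⌊$90,490 × 150%/10⌋ = $13,573. Book value $76,917.
Year 7: ⌊$76,917 × 150%/10⌋ = $11,537. Book value $65,380.
Year 8: ⌊$65,380 × 150%/10⌋ = $9,807. Book value $55,573.

$9,807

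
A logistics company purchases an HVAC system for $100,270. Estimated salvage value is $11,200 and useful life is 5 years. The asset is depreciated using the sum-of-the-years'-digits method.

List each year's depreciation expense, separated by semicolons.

Depreciable base = $100,270 − $11,200 = $89,070.
Sum of the years' digits = 5+4+3+2+1 = 15.
Year 1: $89,070 × 5/15 = $29,690. Book value $70,580.
Year 2: $89,070 × 4/15 = $23,752. Book value $46,828.
Year 3: $89,070 × 3/15 = $17,814. Book value $29,014.
Year 4: $89,070 × 2/15 = $11,876. Book value $17,138.
Year 5: $89,070 × 1/15 = $5,938. Book value $11,200.

$29,690; $23,752; $17,814; $11,876; $5,938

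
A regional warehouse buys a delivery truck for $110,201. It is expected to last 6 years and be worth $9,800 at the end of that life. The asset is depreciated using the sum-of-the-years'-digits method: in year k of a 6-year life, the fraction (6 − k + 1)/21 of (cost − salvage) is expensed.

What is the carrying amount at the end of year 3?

$38,486

Depreciable base = $110,201 − $9,800 = $100,401.
Sum of the years' digits = 6+5+4+3+2+1 = 21.
Year 1: $100,401 × 6/21 = $28,686. Book value $81,515.
Year 2: $100,401 × 5/21 = $23,905. Book value $57,610.
Year 3: $100,401 × 4/21 = $19,124. Book value $38,486.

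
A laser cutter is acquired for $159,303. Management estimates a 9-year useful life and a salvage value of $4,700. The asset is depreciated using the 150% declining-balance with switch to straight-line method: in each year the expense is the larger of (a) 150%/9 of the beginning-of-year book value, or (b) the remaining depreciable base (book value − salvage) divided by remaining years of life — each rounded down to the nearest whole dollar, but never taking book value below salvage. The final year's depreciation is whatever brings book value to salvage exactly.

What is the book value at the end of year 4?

$76,825

Depreciable base = $159,303 − $4,700 = $154,603.
Year 1: DB = ⌊$159,303 × 150%/9⌋ = $26,550; SL = ⌊$154,603/9⌋ = $17,178 → take DB $26,550. Book value $132,753.
Year 2: DB = ⌊$132,753 × 150%/9⌋ = $22,125; SL = ⌊$128,053/8⌋ = $16,006 → take DB $22,125. Book value $110,628.
Year 3: DB = ⌊$110,628 × 150%/9⌋ = $18,438; SL = ⌊$105,928/7⌋ = $15,132 → take DB $18,438. Book value $92,190.
Year 4: DB = ⌊$92,190 × 150%/9⌋ = $15,365; SL = ⌊$87,490/6⌋ = $14,581 → take DB $15,365. Book value $76,825.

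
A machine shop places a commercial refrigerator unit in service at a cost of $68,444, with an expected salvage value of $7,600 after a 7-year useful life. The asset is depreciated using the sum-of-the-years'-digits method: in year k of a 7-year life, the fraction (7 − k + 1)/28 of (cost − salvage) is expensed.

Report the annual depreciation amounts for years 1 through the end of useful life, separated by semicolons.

$15,211; $13,038; $10,865; $8,692; $6,519; $4,346; $2,173

Depreciable base = $68,444 − $7,600 = $60,844.
Sum of the years' digits = 7+6+5+4+3+2+1 = 28.
Year 1: $60,844 × 7/28 = $15,211. Book value $53,233.
Year 2: $60,844 × 6/28 = $13,038. Book value $40,195.
Year 3: $60,844 × 5/28 = $10,865. Book value $29,330.
Year 4: $60,844 × 4/28 = $8,692. Book value $20,638.
Year 5: $60,844 × 3/28 = $6,519. Book value $14,119.
Year 6: $60,844 × 2/28 = $4,346. Book value $9,773.
Year 7: $60,844 × 1/28 = $2,173. Book value $7,600.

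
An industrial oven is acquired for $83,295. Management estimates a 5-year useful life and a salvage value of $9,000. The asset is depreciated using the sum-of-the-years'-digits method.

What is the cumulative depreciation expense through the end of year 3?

$59,436

Depreciable base = $83,295 − $9,000 = $74,295.
Sum of the years' digits = 5+4+3+2+1 = 15.
Year 1: $74,295 × 5/15 = $24,765. Book value $58,530.
Year 2: $74,295 × 4/15 = $19,812. Book value $38,718.
Year 3: $74,295 × 3/15 = $14,859. Book value $23,859.
Accumulated through year 3 = $83,295 − $23,859 = $59,436.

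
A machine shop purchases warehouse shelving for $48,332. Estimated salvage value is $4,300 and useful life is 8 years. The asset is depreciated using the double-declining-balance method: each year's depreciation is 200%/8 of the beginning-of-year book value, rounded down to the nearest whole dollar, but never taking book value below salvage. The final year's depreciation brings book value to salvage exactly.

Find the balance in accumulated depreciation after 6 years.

$39,728

Depreciable base = $48,332 − $4,300 = $44,032.
Year 1: ⌊$48,332 × 200%/8⌋ = $12,083. Book value $36,249.
Year 2: ⌊$36,249 × 200%/8⌋ = $9,062. Book value $27,187.
Year 3: ⌊$27,187 × 200%/8⌋ = $6,796. Book value $20,391.
Year 4: ⌊$20,391 × 200%/8⌋ = $5,097. Book value $15,294.
Year 5: ⌊$15,294 × 200%/8⌋ = $3,823. Book value $11,471.
Year 6: ⌊$11,471 × 200%/8⌋ = $2,867. Book value $8,604.
Accumulated through year 6 = $48,332 − $8,604 = $39,728.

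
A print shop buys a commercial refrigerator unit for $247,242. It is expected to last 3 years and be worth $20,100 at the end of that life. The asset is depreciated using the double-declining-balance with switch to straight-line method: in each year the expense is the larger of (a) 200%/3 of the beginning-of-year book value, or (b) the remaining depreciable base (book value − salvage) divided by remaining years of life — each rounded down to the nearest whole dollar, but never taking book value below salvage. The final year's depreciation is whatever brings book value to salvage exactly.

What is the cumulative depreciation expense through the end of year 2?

Depreciable base = $247,242 − $20,100 = $227,142.
Year 1: DB = ⌊$247,242 × 200%/3⌋ = $164,828; SL = ⌊$227,142/3⌋ = $75,714 → take DB $164,828. Book value $82,414.
Year 2: DB = ⌊$82,414 × 200%/3⌋ = $54,942; SL = ⌊$62,314/2⌋ = $31,157 → take DB $54,942. Book value $27,472.
Accumulated through year 2 = $247,242 − $27,472 = $219,770.

$219,770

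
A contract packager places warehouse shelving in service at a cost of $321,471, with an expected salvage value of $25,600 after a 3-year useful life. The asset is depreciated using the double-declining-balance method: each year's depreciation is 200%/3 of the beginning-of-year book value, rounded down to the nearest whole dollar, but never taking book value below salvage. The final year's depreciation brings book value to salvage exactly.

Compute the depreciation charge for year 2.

Depreciable base = $321,471 − $25,600 = $295,871.
Year 1: ⌊$321,471 × 200%/3⌋ = $214,314. Book value $107,157.
Year 2: ⌊$107,157 × 200%/3⌋ = $71,438. Book value $35,719.

$71,438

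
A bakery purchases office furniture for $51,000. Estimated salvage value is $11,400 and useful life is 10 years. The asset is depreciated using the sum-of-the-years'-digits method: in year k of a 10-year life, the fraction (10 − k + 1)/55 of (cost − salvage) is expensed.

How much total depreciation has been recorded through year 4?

$24,480

Depreciable base = $51,000 − $11,400 = $39,600.
Sum of the years' digits = 10+9+8+7+6+5+4+3+2+1 = 55.
Year 1: $39,600 × 10/55 = $7,200. Book value $43,800.
Year 2: $39,600 × 9/55 = $6,480. Book value $37,320.
Year 3: $39,600 × 8/55 = $5,760. Book value $31,560.
Year 4: $39,600 × 7/55 = $5,040. Book value $26,520.
Accumulated through year 4 = $51,000 − $26,520 = $24,480.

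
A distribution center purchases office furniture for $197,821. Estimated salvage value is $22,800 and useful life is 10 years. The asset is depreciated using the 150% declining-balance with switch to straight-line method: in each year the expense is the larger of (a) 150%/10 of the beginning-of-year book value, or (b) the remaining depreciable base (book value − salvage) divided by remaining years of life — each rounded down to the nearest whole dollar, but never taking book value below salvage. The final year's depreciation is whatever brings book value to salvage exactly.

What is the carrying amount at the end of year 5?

Depreciable base = $197,821 − $22,800 = $175,021.
Year 1: DB = ⌊$197,821 × 150%/10⌋ = $29,673; SL = ⌊$175,021/10⌋ = $17,502 → take DB $29,673. Book value $168,148.
Year 2: DB = ⌊$168,148 × 150%/10⌋ = $25,222; SL = ⌊$145,348/9⌋ = $16,149 → take DB $25,222. Book value $142,926.
Year 3: DB = ⌊$142,926 × 150%/10⌋ = $21,438; SL = ⌊$120,126/8⌋ = $15,015 → take DB $21,438. Book value $121,488.
Year 4: DB = ⌊$121,488 × 150%/10⌋ = $18,223; SL = ⌊$98,688/7⌋ = $14,098 → take DB $18,223. Book value $103,265.
Year 5: DB = ⌊$103,265 × 150%/10⌋ = $15,489; SL = ⌊$80,465/6⌋ = $13,410 → take DB $15,489. Book value $87,776.

$87,776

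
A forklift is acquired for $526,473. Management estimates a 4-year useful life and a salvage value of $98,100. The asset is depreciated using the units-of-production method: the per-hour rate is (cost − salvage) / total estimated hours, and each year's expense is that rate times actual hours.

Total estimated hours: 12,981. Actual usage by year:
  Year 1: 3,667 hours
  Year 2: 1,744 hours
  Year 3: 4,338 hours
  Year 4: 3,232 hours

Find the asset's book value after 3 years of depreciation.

Depreciable base = $526,473 − $98,100 = $428,373.
Rate = $428,373 / 12,981 hours = $33 per hour.
Year 1: 3,667 × $33 = $121,011. Book value $405,462.
Year 2: 1,744 × $33 = $57,552. Book value $347,910.
Year 3: 4,338 × $33 = $143,154. Book value $204,756.

$204,756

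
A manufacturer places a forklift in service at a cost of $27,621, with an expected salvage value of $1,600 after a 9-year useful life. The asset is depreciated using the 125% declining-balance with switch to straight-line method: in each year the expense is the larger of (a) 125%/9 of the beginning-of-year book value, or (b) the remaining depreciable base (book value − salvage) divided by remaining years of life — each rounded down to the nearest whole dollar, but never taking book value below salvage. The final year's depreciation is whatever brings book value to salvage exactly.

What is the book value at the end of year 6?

Depreciable base = $27,621 − $1,600 = $26,021.
Year 1: DB = ⌊$27,621 × 125%/9⌋ = $3,836; SL = ⌊$26,021/9⌋ = $2,891 → take DB $3,836. Book value $23,785.
Year 2: DB = ⌊$23,785 × 125%/9⌋ = $3,303; SL = ⌊$22,185/8⌋ = $2,773 → take DB $3,303. Book value $20,482.
Year 3: DB = ⌊$20,482 × 125%/9⌋ = $2,844; SL = ⌊$18,882/7⌋ = $2,697 → take DB $2,844. Book value $17,638.
Year 4: DB = ⌊$17,638 × 125%/9⌋ = $2,449; SL = ⌊$16,038/6⌋ = $2,673 → take SL $2,673. Book value $14,965.
Year 5: DB = ⌊$14,965 × 125%/9⌋ = $2,078; SL = ⌊$13,365/5⌋ = $2,673 → take SL $2,673. Book value $12,292.
Year 6: DB = ⌊$12,292 × 125%/9⌋ = $1,707; SL = ⌊$10,692/4⌋ = $2,673 → take SL $2,673. Book value $9,619.

$9,619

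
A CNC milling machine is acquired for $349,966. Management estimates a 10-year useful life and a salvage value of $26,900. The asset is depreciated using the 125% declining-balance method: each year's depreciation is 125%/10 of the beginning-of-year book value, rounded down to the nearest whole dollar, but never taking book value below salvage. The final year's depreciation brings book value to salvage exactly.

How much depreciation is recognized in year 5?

$25,643

Depreciable base = $349,966 − $26,900 = $323,066.
Year 1: ⌊$349,966 × 125%/10⌋ = $43,745. Book value $306,221.
Year 2: ⌊$306,221 × 125%/10⌋ = $38,277. Book value $267,944.
Year 3: ⌊$267,944 × 125%/10⌋ = $33,493. Book value $234,451.
Year 4: ⌊$234,451 × 125%/10⌋ = $29,306. Book value $205,145.
Year 5: ⌊$205,145 × 125%/10⌋ = $25,643. Book value $179,502.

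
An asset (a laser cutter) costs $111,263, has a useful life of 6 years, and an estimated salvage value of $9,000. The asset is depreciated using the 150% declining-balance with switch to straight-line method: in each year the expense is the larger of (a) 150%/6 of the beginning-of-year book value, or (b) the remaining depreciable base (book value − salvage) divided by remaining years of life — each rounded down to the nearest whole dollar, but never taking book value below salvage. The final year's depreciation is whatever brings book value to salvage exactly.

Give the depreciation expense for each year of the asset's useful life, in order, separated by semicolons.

$27,815; $20,862; $15,646; $12,646; $12,647; $12,647

Depreciable base = $111,263 − $9,000 = $102,263.
Year 1: DB = ⌊$111,263 × 150%/6⌋ = $27,815; SL = ⌊$102,263/6⌋ = $17,043 → take DB $27,815. Book value $83,448.
Year 2: DB = ⌊$83,448 × 150%/6⌋ = $20,862; SL = ⌊$74,448/5⌋ = $14,889 → take DB $20,862. Book value $62,586.
Year 3: DB = ⌊$62,586 × 150%/6⌋ = $15,646; SL = ⌊$53,586/4⌋ = $13,396 → take DB $15,646. Book value $46,940.
Year 4: DB = ⌊$46,940 × 150%/6⌋ = $11,735; SL = ⌊$37,940/3⌋ = $12,646 → take SL $12,646. Book value $34,294.
Year 5: DB = ⌊$34,294 × 150%/6⌋ = $8,573; SL = ⌊$25,294/2⌋ = $12,647 → take SL $12,647. Book value $21,647.
Year 6 (final): $21,647 − $9,000 = $12,647. Book value $9,000.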